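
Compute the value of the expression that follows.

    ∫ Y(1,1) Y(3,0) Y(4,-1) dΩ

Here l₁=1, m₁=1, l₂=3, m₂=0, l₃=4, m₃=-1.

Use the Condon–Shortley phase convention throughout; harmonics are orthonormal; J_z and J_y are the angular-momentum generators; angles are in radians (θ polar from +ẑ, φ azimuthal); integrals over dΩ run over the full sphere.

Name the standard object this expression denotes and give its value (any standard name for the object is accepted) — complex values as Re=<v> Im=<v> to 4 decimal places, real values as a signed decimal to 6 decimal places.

Gaunt coefficient, -0.194664

This is a Gaunt coefficient — the integral of a triple product of spherical harmonics over the sphere.
Checks pass: Σm=0; 8 even; l₃=4∈[2,4].
(2·1+1)(2·3+1)(2·4+1) = 189
Δ: 0! 2! 6! / 9! → 1/252
sum: t=0:+1/36 = 1/36
3j²(1 3 4; 0 0 0) = Δ·Π!·Σ² = 4/63  (sign +1)
sum: t=0:+1/72 = 1/72
3j²(1 3 4; 1 0 -1) = Δ·Π!·Σ² = 5/126  (sign -1)
combine: 4πI² = 189·4/63·5/126 = 10/21
take √, sign -1: I = -0.19466390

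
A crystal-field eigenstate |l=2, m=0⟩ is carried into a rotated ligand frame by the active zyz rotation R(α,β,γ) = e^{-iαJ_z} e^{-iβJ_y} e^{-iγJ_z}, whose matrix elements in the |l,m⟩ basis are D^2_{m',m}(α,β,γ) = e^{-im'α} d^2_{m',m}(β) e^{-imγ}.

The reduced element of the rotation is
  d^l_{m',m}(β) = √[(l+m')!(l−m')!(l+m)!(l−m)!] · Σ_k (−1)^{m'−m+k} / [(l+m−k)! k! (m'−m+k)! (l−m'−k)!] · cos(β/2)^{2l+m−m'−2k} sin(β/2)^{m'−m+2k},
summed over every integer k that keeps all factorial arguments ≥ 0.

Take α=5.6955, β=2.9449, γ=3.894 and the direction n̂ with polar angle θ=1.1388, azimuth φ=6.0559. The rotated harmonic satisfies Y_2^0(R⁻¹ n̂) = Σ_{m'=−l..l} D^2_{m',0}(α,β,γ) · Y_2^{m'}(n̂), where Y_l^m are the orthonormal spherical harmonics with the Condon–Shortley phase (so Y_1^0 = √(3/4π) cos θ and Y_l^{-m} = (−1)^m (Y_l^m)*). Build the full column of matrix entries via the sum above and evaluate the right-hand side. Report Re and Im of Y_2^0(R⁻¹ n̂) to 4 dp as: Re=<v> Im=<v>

Re=-0.2588 Im=0.0000

Need the full column D^2_{m',0} for m'=−2..2 at α=5.6955, β=2.9449, γ=3.8940.
cos(β/2)=0.098188, sin(β/2)=0.995168
d^2_{-2,0}: single k=2 term ⇒ +0.023388;  D = +0.009009-0.021583i
d^2_{-1,0}: k∈[1..2] ⇒ +0.002308 -0.237040 = -0.234733;  D = -0.195351+0.130144i
d^2_{0,0}: k∈[0..2] ⇒ +0.000093 -0.038192 +0.980811 = +0.942713;  D = +0.942713+0.000000i
d^2_{1,0}: k∈[0..1] ⇒ -0.002308 +0.237040 = +0.234733;  D = +0.195351+0.130144i
d^2_{2,0}: single k=0 term ⇒ +0.023388;  D = +0.009009+0.021583i
Y_2^{m'}(θ=1.1388,φ=6.0559) and Σ D·Y over m':
  (+0.0090-0.0216i)·(+0.2862+0.1399i)  (-0.1954+0.1301i)·(+0.2862+0.0662i)  (+0.9427+0.0000i)·(-0.1495+0.0000i)  (+0.1954+0.1301i)·(-0.2862+0.0662i)  (+0.0090+0.0216i)·(+0.2862-0.1399i)
Y_2^0(R⁻¹ n̂) = -0.258811+0.000000i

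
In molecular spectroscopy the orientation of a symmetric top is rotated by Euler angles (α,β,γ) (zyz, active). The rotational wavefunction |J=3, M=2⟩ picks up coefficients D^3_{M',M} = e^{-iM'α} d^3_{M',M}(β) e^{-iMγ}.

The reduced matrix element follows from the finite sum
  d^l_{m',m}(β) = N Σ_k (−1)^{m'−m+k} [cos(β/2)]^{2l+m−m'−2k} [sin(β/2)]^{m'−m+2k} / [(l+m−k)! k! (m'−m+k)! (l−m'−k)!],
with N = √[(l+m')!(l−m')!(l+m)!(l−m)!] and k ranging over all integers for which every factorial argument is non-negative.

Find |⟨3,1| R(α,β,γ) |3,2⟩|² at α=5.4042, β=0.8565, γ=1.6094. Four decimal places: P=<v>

D^3_{1,2}(5.4042,0.8565,1.6094) = e^{-i·1·5.4042}·d^3_{1,2}(0.8565)·e^{-i·2·1.6094}. Compute d first:
c=cos(0.856500/2)=0.909694, s=sin(0.856500/2)=0.415279; N=√[24·2·120·1]=75.894664
The bounds max(0,m−m')=1 and min(l+m,l−m')=2 give 2 terms
  k=1: (−1)^0·75.8947/(24)·0.9097^5·0.4153^1 = +0.818120
  k=2: (−1)^1·75.8947/(12)·0.9097^3·0.4153^3 = -0.340987
d^3_{1,2}(0.8565) = +0.818120 -0.340987 = +0.477133
|D^3_{1,2}|² = |d^3_{1,2}(β)|² = (+0.477133)² = 0.227656 (the z-rotation phases have unit modulus)

P=0.2277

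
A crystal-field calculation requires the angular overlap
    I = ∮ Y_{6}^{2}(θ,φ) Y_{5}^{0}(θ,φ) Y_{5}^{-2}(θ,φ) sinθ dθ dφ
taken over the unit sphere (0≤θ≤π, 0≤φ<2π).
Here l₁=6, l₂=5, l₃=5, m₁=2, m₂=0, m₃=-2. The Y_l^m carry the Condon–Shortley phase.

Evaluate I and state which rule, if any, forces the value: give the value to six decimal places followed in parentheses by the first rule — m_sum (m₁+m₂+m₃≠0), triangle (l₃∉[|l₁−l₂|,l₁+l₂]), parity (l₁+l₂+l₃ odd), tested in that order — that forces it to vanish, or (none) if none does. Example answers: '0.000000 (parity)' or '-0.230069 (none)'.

Rules hold: Σm=0, L=16 even, 1≤5≤11.
N = 13·11·11 = 1573
Δ = 6!·6!·4!/17! = 1/28588560
Racah Σ t=1..5: t=1:−1/345600 t=2:+1/13824 t=3:−1/5184 t=4:+1/13824 t=5:−1/345600 = -7/129600
⇒ 3j(6 5 5; 0 0 0)² = 80/7293, sgn +1
Racah Σ t=1..4: t=1:−1/103680 t=2:+1/13824 t=3:−1/17280 t=4:+1/207360 = 1/103680
⇒ 3j(6 5 5; 2 0 -2)² = 10/7293, sgn -1
4πI² = N·(3j₀)²·(3jₘ)² = 800/33813
I = -1·√(0.0236595/4π) = -0.04339086
No selection rule forces the value: the integral is nonzero (none).

-0.043391 (none)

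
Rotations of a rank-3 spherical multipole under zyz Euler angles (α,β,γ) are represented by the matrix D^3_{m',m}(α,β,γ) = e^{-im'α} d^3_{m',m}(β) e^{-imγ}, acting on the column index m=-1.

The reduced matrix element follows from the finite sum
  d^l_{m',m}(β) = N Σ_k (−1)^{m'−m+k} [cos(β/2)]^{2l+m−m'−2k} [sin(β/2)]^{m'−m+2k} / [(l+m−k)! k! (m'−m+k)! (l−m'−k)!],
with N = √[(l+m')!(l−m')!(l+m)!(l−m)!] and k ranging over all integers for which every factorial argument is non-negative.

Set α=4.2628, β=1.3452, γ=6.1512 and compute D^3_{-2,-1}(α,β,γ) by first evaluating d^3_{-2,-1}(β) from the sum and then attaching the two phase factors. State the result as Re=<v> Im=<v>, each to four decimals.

Re=0.0797 Im=-0.1330

Split into d^3_{-2,-1}(β=1.3452) × two z-phases.
c=cos(1.345200/2)=0.782204, s=sin(1.345200/2)=0.623022; N=√[1·120·2·24]=75.894664
The bounds max(0,m−m')=1 and min(l+m,l−m')=2 give 2 terms
  k=1: (−1)^0·75.8947/(24)·0.7822^5·0.6230^1 = +0.576906
  k=2: (−1)^1·75.8947/(12)·0.7822^3·0.6230^3 = -0.731982
d^3_{-2,-1}(1.3452) = +0.576906 -0.731982 = -0.155077
Attach z-rotation phases: D = e^{-i(-2)(4.2628)}·(-0.155077)·e^{-i(-1)(6.1512)} = +0.079682-0.133040i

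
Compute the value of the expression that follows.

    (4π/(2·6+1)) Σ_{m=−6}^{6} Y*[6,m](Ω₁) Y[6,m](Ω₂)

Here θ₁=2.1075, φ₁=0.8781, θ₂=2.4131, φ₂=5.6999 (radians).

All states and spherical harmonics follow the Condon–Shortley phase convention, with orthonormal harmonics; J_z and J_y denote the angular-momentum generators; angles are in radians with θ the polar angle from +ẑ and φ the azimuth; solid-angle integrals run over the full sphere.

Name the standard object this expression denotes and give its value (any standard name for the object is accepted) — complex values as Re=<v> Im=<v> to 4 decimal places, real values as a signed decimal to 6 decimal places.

This sum is the spherical-harmonic addition theorem: it equals the Legendre polynomial P_l(cos γ) of the angle γ between the two directions.
Term-by-term m-sum for l=6 (normalisation 4π/13 = 0.966644):
  m=-6: (+0.102755-0.165285i) × (-0.039392-0.014743i) = -0.006484+0.004996i  (running Σ = -0.006484+0.004996i)
  m=-5: (+0.126896+0.380513i) × (+0.159182-0.036461i) = +0.034073+0.055944i  (running Σ = +0.027589+0.060940i)
  m=-4: (-0.340246-0.132285i) × (-0.248048+0.259756i) = +0.118759-0.055568i  (running Σ = +0.146348+0.005372i)
  m=-3: (-0.022955+0.012758i) × (+0.079814-0.440966i) = +0.003794+0.011141i  (running Σ = +0.150142+0.016513i)
  m=-2: (+0.064313-0.342896i) × (+0.068593+0.160345i) = +0.059393-0.013208i  (running Σ = +0.209535+0.003305i)
  m=-1: (+0.067924+0.081848i) × (+0.251656+0.166061i) = +0.003502+0.031877i  (running Σ = +0.213036+0.035182i)
  m=0: (+0.320938-0.000000i) × (-0.274486+0.000000i) = -0.088093+0.000000i  (running Σ = +0.124943+0.035182i)
  m=1: (-0.067924+0.081848i) × (-0.251656+0.166061i) = +0.003502-0.031877i  (running Σ = +0.128445+0.003305i)
  m=2: (+0.064313+0.342896i) × (+0.068593-0.160345i) = +0.059393+0.013208i  (running Σ = +0.187838+0.016513i)
  m=3: (+0.022955+0.012758i) × (-0.079814-0.440966i) = +0.003794-0.011141i  (running Σ = +0.191632+0.005372i)
  m=4: (-0.340246+0.132285i) × (-0.248048-0.259756i) = +0.118759+0.055568i  (running Σ = +0.310391+0.060940i)
  m=5: (-0.126896+0.380513i) × (-0.159182-0.036461i) = +0.034073-0.055944i  (running Σ = +0.344464+0.004996i)
  m=6: (+0.102755+0.165285i) × (-0.039392+0.014743i) = -0.006484-0.004996i  (running Σ = +0.337980-0.000000i)
Σ over m = +0.337980-0.000000i; ×(4π/13) → +0.326706-0.000000i. Real part: 0.326706

Legendre polynomial (addition theorem), +0.326706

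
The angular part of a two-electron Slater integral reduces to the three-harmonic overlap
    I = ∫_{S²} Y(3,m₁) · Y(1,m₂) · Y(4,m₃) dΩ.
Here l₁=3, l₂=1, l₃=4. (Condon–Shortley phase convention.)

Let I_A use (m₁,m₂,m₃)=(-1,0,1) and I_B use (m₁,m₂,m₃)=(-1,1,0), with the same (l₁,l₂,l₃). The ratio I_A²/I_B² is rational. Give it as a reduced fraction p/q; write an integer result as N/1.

Same 3,1,4: normalisation and zero-m 3j drop out of the ratio.
A: Δ: 0! 6! 2! / 9! → 1/252; sum: t=0:+1/48 = 1/48; 3j²(3 1 4; -1 0 1) = Δ·Π!·Σ² = 5/84  (sign -1)
B: Δ: 0! 6! 2! / 9! → 1/252; sum: t=0:+1/96 = 1/96; 3j²(3 1 4; -1 1 0) = Δ·Π!·Σ² = 1/42  (sign +1)
I_A²/I_B² = (5/84)/(1/42) = 5/2

5/2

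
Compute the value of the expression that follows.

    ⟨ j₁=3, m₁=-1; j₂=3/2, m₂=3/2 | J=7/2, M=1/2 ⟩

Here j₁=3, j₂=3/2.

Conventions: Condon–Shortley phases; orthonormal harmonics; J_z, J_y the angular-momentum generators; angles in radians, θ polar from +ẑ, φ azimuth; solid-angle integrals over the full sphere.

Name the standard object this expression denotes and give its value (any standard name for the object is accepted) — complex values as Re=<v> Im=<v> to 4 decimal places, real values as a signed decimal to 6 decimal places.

This is a Clebsch–Gordan (vector-coupling) coefficient.
triangle: 1!×5!×2!/9! = 240/362880
(j±m)!: 2!×4!×3!×0!×4!×3! = 41472
prefactor² = (2J+1)×Δ×N² = 1536/7
  k=1: −1/(1!×0!×3!×2!×2!×0!) = -1/24
Σ = -1/24  ⇒  CG² = 1536/7×(-1/24)² = 8/21
CG = −√(8/21) = -0.617213

Clebsch–Gordan coefficient, −√(8/21) ≈ -0.617213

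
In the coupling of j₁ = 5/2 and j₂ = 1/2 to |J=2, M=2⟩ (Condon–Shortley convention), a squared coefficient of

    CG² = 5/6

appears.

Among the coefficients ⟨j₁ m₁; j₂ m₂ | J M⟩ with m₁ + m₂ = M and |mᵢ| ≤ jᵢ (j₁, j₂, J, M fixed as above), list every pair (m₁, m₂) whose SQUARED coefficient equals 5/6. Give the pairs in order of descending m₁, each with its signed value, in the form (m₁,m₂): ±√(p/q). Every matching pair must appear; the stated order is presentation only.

(5/2,-1/2): +√(5/6)

Admissible pairs with m₁+m₂ = M = 2: (3/2,1/2), (5/2,-1/2)
  (m₁,m₂)=(5/2,-1/2): CG² = 5/6, CG = +√(5/6)   ← matches the target
  (m₁,m₂)=(3/2,1/2): CG² = 1/6, CG = −√(1/6)
Pairs with CG² = 5/6: (5/2,-1/2): +√(5/6)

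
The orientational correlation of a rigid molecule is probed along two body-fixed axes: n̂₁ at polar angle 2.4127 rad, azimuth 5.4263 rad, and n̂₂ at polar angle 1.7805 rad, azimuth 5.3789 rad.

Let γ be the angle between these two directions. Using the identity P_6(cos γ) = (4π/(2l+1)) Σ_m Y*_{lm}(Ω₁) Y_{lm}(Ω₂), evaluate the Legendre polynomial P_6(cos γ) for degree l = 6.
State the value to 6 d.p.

Summing Y*_{l m}(θ₁,φ₁)·Y_{l m}(θ₂,φ₂) over m ∈ [−6, 6]; prefactor 4π/(2·6+1) = 0.966644:
  m=-6: (0.01754 + 0.03835j) × (0.27677 - 0.31984j) = 0.01712 + 0.00500j  (running Σ = 0.01712 + 0.00500j)
  m=-5: (0.06790 - 0.14886j) × (0.05919 + 0.30617j) = 0.04959 + 0.01198j  (running Σ = 0.06672 + 0.01698j)
  m=-4: (-0.34491 + 0.10140j) × (0.15192 + 0.07823j) = -0.06033 - 0.01158j  (running Σ = 0.00639 + 0.00541j)
  m=-3: (0.37690 + 0.24208j) × (-0.29119 + 0.13310j) = -0.14197 - 0.02033j  (running Σ = -0.13558 - 0.01492j)
  m=-2: (-0.02472 - 0.17171j) × (-0.02069 + 0.08538j) = 0.01517 + 0.00144j  (running Σ = -0.12041 - 0.01348j)
  m=-1: (0.19780 - 0.22832j) × (-0.19509 - 0.24802j) = -0.09522 - 0.00452j  (running Σ = -0.21563 - 0.01799j)
  m=0: (-0.27370 + 0.00000j) × (-0.06501 + 0.00000j) = 0.01779 + 0.00000j  (running Σ = -0.19784 - 0.01799j)
  m=1: (-0.19780 - 0.22832j) × (0.19509 - 0.24802j) = -0.09522 + 0.00452j  (running Σ = -0.29306 - 0.01348j)
  m=2: (-0.02472 + 0.17171j) × (-0.02069 - 0.08538j) = 0.01517 - 0.00144j  (running Σ = -0.27788 - 0.01492j)
  m=3: (-0.37690 + 0.24208j) × (0.29119 + 0.13310j) = -0.14197 + 0.02033j  (running Σ = -0.41985 + 0.00541j)
  m=4: (-0.34491 - 0.10140j) × (0.15192 - 0.07823j) = -0.06033 + 0.01158j  (running Σ = -0.48018 + 0.01698j)
  m=5: (-0.06790 - 0.14886j) × (-0.05919 + 0.30617j) = 0.04959 - 0.01198j  (running Σ = -0.43059 + 0.00500j)
  m=6: (0.01754 - 0.03835j) × (0.27677 + 0.31984j) = 0.01712 - 0.00500j  (running Σ = -0.41347 - 0.00000j)
Total Σ_m = -0.41347 - 0.00000j. Multiply by 0.966644: -0.39968 - 0.00000j. P_6(cos γ) = -0.399675

-0.399675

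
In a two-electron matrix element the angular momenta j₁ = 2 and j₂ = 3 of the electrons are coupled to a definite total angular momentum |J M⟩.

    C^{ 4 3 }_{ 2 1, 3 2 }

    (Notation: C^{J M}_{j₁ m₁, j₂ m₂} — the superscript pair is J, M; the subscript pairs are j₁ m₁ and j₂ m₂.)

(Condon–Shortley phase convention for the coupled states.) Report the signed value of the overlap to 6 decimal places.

j₁+j₂−J=1  J+j₁−j₂=3  J−j₁+j₂=5  j₁+j₂+J+1=10
(j₁±m₁, j₂±m₂, J±M) = (3,1,5,1,7,1)
P² = 6480
sum k=0..1:
  [0] +1/240 = 1/240
  [1] −1/144 = -1/144
S = -1/360
C² = P²·S² = 1/20 ; C = -0.223607

-0.223607  (= −√(1/20))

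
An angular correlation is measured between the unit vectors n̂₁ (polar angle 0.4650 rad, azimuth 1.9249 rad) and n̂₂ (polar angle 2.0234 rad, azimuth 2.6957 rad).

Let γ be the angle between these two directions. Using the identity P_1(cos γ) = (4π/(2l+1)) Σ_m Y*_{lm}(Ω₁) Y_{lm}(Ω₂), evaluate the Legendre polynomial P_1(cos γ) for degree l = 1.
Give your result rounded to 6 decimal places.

Summing Y*_{l m}(θ₁,φ₁)·Y_{l m}(θ₂,φ₂) over m ∈ [−1, 1]; prefactor 4π/(2·1+1) = 4.188790:
  m=-1: Y*=(-0.053721, 0.145315)  Y=(-0.280328, -0.133997)  product (0.034531, -0.033538)
  m=+0: Y*=(0.436723, -0.000000)  Y=(-0.213670, 0.000000)  product (-0.093315, 0.000000)
  m=+1: Y*=(0.053721, 0.145315)  Y=(0.280328, -0.133997)  product (0.034531, 0.033538)
Σ over m = (-0.024252, 0.000000); ×(4π/3) → (-0.101587, 0.000000). Real part: -0.101587

-0.101587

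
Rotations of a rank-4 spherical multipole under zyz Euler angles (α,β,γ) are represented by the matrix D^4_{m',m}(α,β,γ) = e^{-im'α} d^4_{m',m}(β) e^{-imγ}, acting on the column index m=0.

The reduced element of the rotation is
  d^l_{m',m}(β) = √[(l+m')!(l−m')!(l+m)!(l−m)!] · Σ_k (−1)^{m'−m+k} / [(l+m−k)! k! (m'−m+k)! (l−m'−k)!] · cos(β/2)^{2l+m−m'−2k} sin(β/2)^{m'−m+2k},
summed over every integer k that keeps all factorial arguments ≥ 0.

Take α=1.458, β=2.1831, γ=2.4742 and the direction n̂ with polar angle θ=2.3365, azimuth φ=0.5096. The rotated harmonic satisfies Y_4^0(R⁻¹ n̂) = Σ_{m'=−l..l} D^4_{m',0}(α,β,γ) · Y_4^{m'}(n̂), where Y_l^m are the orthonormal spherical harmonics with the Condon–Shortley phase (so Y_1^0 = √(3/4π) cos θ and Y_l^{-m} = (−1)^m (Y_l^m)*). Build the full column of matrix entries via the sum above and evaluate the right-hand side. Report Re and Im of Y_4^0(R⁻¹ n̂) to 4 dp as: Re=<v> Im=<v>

Re=-0.3073 Im=0.0000

Need the full column D^4_{m',0} for m'=−4..4 at α=1.4580, β=2.1831, γ=2.4742.
cos(β/2)=0.461111, sin(β/2)=0.887343
d^4_{-4,0}: single k=4 term ⇒ +0.234496;  D = +0.211030-0.102248i
d^4_{-3,0}: k∈[3..4] ⇒ +0.172331 -0.638170 = -0.465839;  D = +0.154643+0.439421i
d^4_{-2,0}: k∈[2..4] ⇒ +0.071802 -0.709048 +0.984645 = +0.347398;  D = -0.338596+0.077707i
d^4_{-1,0}: k∈[1..4] ⇒ +0.017589 -0.390810 +1.447232 -0.893223 = +0.180789;  D = +0.020349+0.179640i
d^4_{0,0}: k∈[0..4] ⇒ +0.002044 -0.121097 +1.008993 -1.660651 +0.384354 = -0.386357;  D = -0.386357+0.000000i
d^4_{1,0}: k∈[0..3] ⇒ -0.017589 +0.390810 -1.447232 +0.893223 = -0.180789;  D = -0.020349+0.179640i
d^4_{2,0}: k∈[0..2] ⇒ +0.071802 -0.709048 +0.984645 = +0.347398;  D = -0.338596-0.077707i
d^4_{3,0}: k∈[0..1] ⇒ -0.172331 +0.638170 = +0.465839;  D = -0.154643+0.439421i
d^4_{4,0}: single k=0 term ⇒ +0.234496;  D = +0.211030+0.102248i
Y_4^{m'}(θ=2.3365,φ=0.5096) and Σ D·Y over m':
  (+0.2110-0.1022i)·(-0.0539-0.1067i)  (+0.1546+0.4394i)·(-0.0136+0.3247i)  (-0.3386+0.0777i)·(+0.2152-0.3498i)  (+0.0203+0.1796i)·(-0.0747+0.0418i)  (-0.3864+0.0000i)·(-0.3528+0.0000i)  (-0.0203+0.1796i)·(+0.0747+0.0418i)  (-0.3386-0.0777i)·(+0.2152+0.3498i)  (-0.1546+0.4394i)·(+0.0136+0.3247i)  (+0.2110+0.1022i)·(-0.0539+0.1067i)
Y_4^0(R⁻¹ n̂) = -0.307259+0.000000i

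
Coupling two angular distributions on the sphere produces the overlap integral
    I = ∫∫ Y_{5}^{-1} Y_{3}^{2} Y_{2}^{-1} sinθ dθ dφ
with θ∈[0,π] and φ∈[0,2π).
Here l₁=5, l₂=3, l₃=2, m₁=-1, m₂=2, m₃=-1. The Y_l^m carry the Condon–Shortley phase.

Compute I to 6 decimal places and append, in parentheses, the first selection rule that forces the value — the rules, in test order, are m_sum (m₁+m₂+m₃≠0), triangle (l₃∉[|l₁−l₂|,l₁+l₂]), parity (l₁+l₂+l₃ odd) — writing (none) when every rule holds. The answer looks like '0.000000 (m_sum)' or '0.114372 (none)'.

Rules hold: Σm=0, L=10 even, 2≤2≤8.
N = 11·7·5 = 385
Δ = 6!·4!·0!/11! = 1/2310
Racah Σ t=3..3: t=3:−1/144 = -1/144
⇒ 3j(5 3 2; 0 0 0)² = 10/231, sgn -1
Racah Σ t=5..5: t=5:−1/720 = -1/720
⇒ 3j(5 3 2; -1 2 -1)² = 4/385, sgn +1
4πI² = N·(3j₀)²·(3jₘ)² = 40/231
I = -1·√(0.17316/4π) = -0.11738675
No selection rule forces the value: the integral is nonzero (none).

-0.117387 (none)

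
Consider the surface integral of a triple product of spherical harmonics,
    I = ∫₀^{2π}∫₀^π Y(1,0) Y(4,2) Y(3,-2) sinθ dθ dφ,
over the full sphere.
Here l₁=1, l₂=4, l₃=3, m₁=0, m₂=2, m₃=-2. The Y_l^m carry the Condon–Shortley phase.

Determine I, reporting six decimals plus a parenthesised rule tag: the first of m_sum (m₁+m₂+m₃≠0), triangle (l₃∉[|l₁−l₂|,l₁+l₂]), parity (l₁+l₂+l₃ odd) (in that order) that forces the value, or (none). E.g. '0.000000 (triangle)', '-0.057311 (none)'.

Checks pass: Σm=0; 8 even; l₃=3∈[3,5].
(2·1+1)(2·4+1)(2·3+1) = 189
Δ: 2! 0! 6! / 9! → 1/252
sum: t=1:−1/36 = -1/36
3j²(1 4 3; 0 0 0) = Δ·Π!·Σ² = 4/63  (sign +1)
sum: t=1:−1/120 = -1/120
3j²(1 4 3; 0 2 -2) = Δ·Π!·Σ² = 1/21  (sign +1)
combine: 4πI² = 189·4/63·1/21 = 4/7
take √, sign +1: I = 0.21324362
No selection rule forces the value: the integral is nonzero (none).

0.213244 (none)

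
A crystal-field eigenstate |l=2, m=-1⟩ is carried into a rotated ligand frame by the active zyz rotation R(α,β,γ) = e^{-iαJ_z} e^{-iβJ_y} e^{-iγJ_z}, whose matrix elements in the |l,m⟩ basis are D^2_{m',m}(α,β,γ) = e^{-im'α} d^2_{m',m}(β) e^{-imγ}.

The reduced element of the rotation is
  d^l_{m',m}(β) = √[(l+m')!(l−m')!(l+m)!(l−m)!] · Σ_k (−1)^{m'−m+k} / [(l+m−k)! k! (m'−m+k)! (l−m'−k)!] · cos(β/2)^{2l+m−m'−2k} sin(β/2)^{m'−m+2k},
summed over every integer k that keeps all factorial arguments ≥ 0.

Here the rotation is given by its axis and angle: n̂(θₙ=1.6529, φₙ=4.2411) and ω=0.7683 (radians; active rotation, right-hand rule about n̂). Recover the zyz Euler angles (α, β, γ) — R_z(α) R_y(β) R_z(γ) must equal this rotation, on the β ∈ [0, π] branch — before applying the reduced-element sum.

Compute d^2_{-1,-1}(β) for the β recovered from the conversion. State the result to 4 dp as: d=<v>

d=0.3803

Axis–angle → zyz. n̂ = (sinθₙcosφₙ, sinθₙsinφₙ, cosθₙ) = (-0.452506, -0.887982, -0.082011), ω = 0.7683.
R = I cosω + sinω [n̂]ₓ + (1−cosω) n̂n̂ᵀ gives
  R = [+0.776612, +0.169864, -0.606647; +0.055882, +0.940592, +0.334909; +0.627496, -0.293995, +0.720982]
β = atan2(√(R₁₃²+R₂₃²), R₃₃) = 0.765577; α = atan2(R₂₃, R₁₃) mod 2π = 2.637164; γ = atan2(R₃₂, −R₃₁) mod 2π = 3.579742
d^2_{-1,-1}(β=0.7656) via the finite sum:
c=cos(0.765577/2)=0.927627, s=sin(0.765577/2)=0.373509; N=√[1·6·1·6]=6.000000
k∈{0,1} keeps every argument non-negative
  k=0: (−1)^0·6.0000/(6)·0.9276^4·0.3735^0 = +0.740445
  k=1: (−1)^1·6.0000/(2)·0.9276^2·0.3735^2 = -0.360138
d^2_{-1,-1}(0.7656) = +0.740445 -0.360138 = +0.380307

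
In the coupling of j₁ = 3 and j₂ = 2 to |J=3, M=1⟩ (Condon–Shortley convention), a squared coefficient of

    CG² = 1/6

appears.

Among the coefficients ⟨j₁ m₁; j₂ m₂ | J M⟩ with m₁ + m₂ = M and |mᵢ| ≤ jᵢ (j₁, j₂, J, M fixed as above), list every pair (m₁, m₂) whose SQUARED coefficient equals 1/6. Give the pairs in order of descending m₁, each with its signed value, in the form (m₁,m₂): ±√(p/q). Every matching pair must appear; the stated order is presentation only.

(3,-2): +√(1/6)

Admissible pairs with m₁+m₂ = M = 1: (-1,2), (0,1), (1,0), (2,-1), (3,-2)
  (m₁,m₂)=(3,-2): CG² = 1/6, CG = +√(1/6)   ← matches the target
  (m₁,m₂)=(2,-1): CG² = 1/4, CG = +√(1/4)
  (m₁,m₂)=(1,0): CG² = 3/20, CG = −√(3/20)
  (m₁,m₂)=(0,1): CG² = 1/30, CG = −√(1/30)
  (m₁,m₂)=(-1,2): CG² = 2/5, CG = +√(2/5)
Pairs with CG² = 1/6: (3,-2): +√(1/6)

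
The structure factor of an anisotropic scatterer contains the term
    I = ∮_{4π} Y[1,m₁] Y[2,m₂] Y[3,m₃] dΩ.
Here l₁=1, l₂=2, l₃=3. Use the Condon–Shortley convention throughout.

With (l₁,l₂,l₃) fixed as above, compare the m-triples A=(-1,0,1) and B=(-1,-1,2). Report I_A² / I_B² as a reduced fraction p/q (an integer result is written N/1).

3/5

Same 1,2,3: normalisation and zero-m 3j drop out of the ratio.
A: Δ: 0! 2! 4! / 7! → 1/105; sum: t=0:+1/8 = 1/8; 3j²(1 2 3; -1 0 1) = Δ·Π!·Σ² = 2/35  (sign +1)
B: Δ: 0! 2! 4! / 7! → 1/105; sum: t=0:+1/12 = 1/12; 3j²(1 2 3; -1 -1 2) = Δ·Π!·Σ² = 2/21  (sign -1)
I_A²/I_B² = (2/35)/(2/21) = 3/5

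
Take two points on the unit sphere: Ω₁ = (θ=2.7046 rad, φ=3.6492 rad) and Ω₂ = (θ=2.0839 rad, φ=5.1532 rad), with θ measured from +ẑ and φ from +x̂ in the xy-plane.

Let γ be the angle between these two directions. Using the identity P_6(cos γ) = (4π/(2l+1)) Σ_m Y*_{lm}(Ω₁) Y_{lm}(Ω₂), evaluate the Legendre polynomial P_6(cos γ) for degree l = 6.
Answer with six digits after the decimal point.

Addition theorem: P_6(cos γ) = (4π/13) Σ_m Y*_{lm}(Ω₁) Y_{lm}(Ω₂), m = −6…6:
  m=-6: (-0.002763, 0.000266) × (0.185723, 0.100673) = (-0.000540, -0.000229)  (running Σ = (-0.000540, -0.000229))
  m=-5: (-0.016949, 0.011684) × (-0.332380, 0.244006) = (0.002782, -0.008019)  (running Σ = (0.002243, -0.008248))
  m=-4: (-0.040772, 0.082370) × (-0.064894, -0.333029) = (0.030077, 0.008233)  (running Σ = (0.032320, -0.000015))
  m=-3: (0.012936, 0.269446) × (-0.071607, -0.018160) = (0.003967, -0.019529)  (running Σ = (0.036287, -0.019544))
  m=-2: (0.260342, 0.419358) × (0.223426, -0.271165) = (0.171882, 0.023100)  (running Σ = (0.208169, 0.003556))
  m=-1: (0.360404, 0.200464) × (0.023519, 0.049853) = (-0.001517, 0.022682)  (running Σ = (0.206652, 0.026238))
  m=0: (-0.209240, -0.000000) × (0.333302, 0.000000) = (-0.069740, -0.000000)  (running Σ = (0.136912, 0.026238))
  m=1: (-0.360404, 0.200464) × (-0.023519, 0.049853) = (-0.001517, -0.022682)  (running Σ = (0.135394, 0.003556))
  m=2: (0.260342, -0.419358) × (0.223426, 0.271165) = (0.171882, -0.023100)  (running Σ = (0.307277, -0.019544))
  m=3: (-0.012936, 0.269446) × (0.071607, -0.018160) = (0.003967, 0.019529)  (running Σ = (0.311243, -0.000015))
  m=4: (-0.040772, -0.082370) × (-0.064894, 0.333029) = (0.030077, -0.008233)  (running Σ = (0.341321, -0.008248))
  m=5: (0.016949, 0.011684) × (0.332380, 0.244006) = (0.002782, 0.008019)  (running Σ = (0.344103, -0.000229))
  m=6: (-0.002763, -0.000266) × (0.185723, -0.100673) = (-0.000540, 0.000229)  (running Σ = (0.343563, 0.000000))
Accumulated sum (0.343563, 0.000000); after 4π/(2l+1) scaling, (0.332103, 0.000000) ⇒ P_6 = 0.332103

0.332103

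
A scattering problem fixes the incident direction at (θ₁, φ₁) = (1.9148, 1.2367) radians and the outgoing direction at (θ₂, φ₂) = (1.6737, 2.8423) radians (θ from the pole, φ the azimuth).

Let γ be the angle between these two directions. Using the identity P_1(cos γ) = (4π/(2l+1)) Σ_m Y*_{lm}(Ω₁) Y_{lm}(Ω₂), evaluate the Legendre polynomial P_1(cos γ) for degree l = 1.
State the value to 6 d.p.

0.002059

Term-by-term m-sum for l=1 (normalisation 4π/3 = 4.188790):
  m=-1: Y*=+0.106655+0.307268i  Y=-0.328389-0.101328i  product -0.003890-0.111711i
  m=+0: Y*=-0.164786-0.000000i  Y=-0.050190+0.000000i  product +0.008271+0.000000i
  m=+1: Y*=-0.106655+0.307268i  Y=+0.328389-0.101328i  product -0.003890+0.111711i
Total Σ_m = +0.000492+0.000000i. Multiply by 4.188790: +0.002059+0.000000i. P_1(cos γ) = 0.002059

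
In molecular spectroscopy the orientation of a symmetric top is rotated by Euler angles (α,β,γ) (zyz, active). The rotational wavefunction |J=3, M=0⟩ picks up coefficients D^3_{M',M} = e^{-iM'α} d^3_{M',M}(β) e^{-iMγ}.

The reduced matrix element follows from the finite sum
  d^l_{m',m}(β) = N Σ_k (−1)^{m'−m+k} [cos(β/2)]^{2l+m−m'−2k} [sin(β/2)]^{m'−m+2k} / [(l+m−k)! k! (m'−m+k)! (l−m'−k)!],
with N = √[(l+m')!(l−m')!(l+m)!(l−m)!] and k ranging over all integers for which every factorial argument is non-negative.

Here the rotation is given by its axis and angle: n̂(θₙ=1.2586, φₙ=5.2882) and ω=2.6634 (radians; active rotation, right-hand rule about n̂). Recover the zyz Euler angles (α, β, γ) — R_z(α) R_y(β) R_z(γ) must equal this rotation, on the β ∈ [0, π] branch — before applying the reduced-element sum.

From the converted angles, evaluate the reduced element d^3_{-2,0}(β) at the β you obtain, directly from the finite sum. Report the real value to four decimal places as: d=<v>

Axis–angle → zyz. n̂ = (sinθₙcosφₙ, sinθₙsinφₙ, cosθₙ) = (+0.518194, -0.798207, +0.307150), ω = 2.6634.
R = I cosω + sinω [n̂]ₓ + (1−cosω) n̂n̂ᵀ gives
  R = [-0.380899, -0.922197, -0.066843; -0.639512, +0.314972, -0.701297; +0.667788, -0.224377, -0.709729]
β = atan2(√(R₁₃²+R₂₃²), R₃₃) = 2.359909; α = atan2(R₂₃, R₁₃) mod 2π = 4.617363; γ = atan2(R₃₂, −R₃₁) mod 2π = 3.465741
d^3_{-2,0}(β=2.3599) via the finite sum:
Half-angle: c=0.380967, s=0.924589. N=√(1·120·6·6)=65.726707
The bounds max(0,m−m')=2 and min(l+m,l−m')=3 give 2 terms
  k=2: (−1)^0·65.7267/(12)·0.3810^4·0.9246^2 = +0.098629
  k=3: (−1)^1·65.7267/(12)·0.3810^2·0.9246^4 = -0.580937
d^3_{-2,0}(2.3599) = +0.098629 -0.580937 = -0.482308

d=-0.4823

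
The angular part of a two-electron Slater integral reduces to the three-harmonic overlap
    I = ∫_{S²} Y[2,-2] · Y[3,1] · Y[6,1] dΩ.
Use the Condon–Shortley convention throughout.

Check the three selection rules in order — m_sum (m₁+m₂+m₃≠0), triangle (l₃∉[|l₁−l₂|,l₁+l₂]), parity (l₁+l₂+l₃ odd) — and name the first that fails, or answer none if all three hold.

triangle

Σmᵢ = 0  ✓
l₃∈[|l₁−l₂|,l₁+l₂]=[1,5] required, l₃=6 fails  ✗
Σlᵢ = 11 ⇒ odd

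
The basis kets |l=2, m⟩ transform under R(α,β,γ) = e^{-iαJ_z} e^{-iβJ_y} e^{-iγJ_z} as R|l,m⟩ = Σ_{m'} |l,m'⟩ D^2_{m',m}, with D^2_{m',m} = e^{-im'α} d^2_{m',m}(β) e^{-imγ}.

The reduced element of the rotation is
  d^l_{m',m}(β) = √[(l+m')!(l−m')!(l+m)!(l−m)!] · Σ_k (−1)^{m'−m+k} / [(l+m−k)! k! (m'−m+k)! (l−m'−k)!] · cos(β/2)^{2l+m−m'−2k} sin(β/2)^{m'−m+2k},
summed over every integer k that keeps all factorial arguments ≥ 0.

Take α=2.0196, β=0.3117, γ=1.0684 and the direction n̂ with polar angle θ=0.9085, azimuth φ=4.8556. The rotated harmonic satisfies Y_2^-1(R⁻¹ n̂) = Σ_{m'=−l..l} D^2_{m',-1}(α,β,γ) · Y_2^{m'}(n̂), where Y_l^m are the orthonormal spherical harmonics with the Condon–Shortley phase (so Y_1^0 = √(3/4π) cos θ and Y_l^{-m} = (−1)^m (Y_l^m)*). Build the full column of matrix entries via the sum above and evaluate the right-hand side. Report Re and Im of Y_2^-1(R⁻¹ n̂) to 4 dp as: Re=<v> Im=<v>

Re=-0.0623 Im=-0.2485

Need the full column D^2_{m',-1} for m'=−2..2 at α=2.0196, β=0.3117, γ=1.0684.
cos(β/2)=0.987880, sin(β/2)=0.155220
d^2_{-2,-1}: single k=1 term ⇒ +0.299288;  D = +0.115227-0.276218i
d^2_{-1,-1}: k∈[0..1] ⇒ +0.952394 -0.070538 = +0.881856;  D = -0.880590+0.047238i
d^2_{0,-1}: k∈[0..1] ⇒ -0.366552 +0.009049 = -0.357502;  D = -0.172147-0.313326i
d^2_{1,-1}: k∈[0..1] ⇒ +0.070538 -0.000580 = +0.069958;  D = +0.040625-0.056953i
d^2_{2,-1}: single k=0 term ⇒ -0.007389;  D = +0.007281+0.001256i
Y_2^{m'}(θ=0.9085,φ=4.8556) and Σ D·Y over m':
  (+0.1152-0.2762i)·(-0.2304+0.0679i)  (-0.8806+0.0472i)·(+0.0535+0.3708i)  (-0.1721-0.3133i)·(+0.0424+0.0000i)  (+0.0406-0.0570i)·(-0.0535+0.3708i)  (+0.0073+0.0013i)·(-0.2304-0.0679i)
Y_2^-1(R⁻¹ n̂) = -0.062349-0.248480i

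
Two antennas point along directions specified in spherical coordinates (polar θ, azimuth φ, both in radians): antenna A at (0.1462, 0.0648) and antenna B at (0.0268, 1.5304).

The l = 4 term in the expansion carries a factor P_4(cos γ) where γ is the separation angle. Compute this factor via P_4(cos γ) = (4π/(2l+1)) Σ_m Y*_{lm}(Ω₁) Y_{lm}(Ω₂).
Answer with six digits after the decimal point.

Summing Y*_{l m}(θ₁,φ₁)·Y_{l m}(θ₂,φ₂) over m ∈ [−4, 4]; prefactor 4π/(2·4+1) = 1.396263:
  m=-4: Y*=(0.000193, 0.000051)  Y=(0.000000, 0.000000)  product (0.000000, 0.000000)
  m=-3: Y*=(0.003756, 0.000740)  Y=(-0.000003, 0.000024)  product (-0.000000, 0.000000)
  m=-2: Y*=(0.041194, 0.005369)  Y=(-0.001435, -0.000116)  product (-0.000059, -0.000012)
  m=-1: Y*=(0.262056, 0.017005)  Y=(0.002045, -0.050586)  product (0.001396, -0.013221)
  m=+0: Y*=(0.758150, -0.000000)  Y=(0.843248, 0.000000)  product (0.639309, 0.000000)
  m=+1: Y*=(-0.262056, 0.017005)  Y=(-0.002045, -0.050586)  product (0.001396, 0.013221)
  m=+2: Y*=(0.041194, -0.005369)  Y=(-0.001435, 0.000116)  product (-0.000059, 0.000012)
  m=+3: Y*=(-0.003756, 0.000740)  Y=(0.000003, 0.000024)  product (-0.000000, -0.000000)
  m=+4: Y*=(0.000193, -0.000051)  Y=(0.000000, -0.000000)  product (0.000000, -0.000000)
Σ over m = (0.641984, -0.000000); ×(4π/9) → (0.896378, -0.000000). Real part: 0.896378

0.896378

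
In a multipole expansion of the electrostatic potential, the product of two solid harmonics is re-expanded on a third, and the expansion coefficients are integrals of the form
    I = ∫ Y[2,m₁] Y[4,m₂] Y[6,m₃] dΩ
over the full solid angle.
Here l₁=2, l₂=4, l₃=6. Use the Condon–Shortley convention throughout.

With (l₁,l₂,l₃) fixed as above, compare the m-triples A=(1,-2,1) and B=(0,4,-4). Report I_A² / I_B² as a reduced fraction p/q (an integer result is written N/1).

Shared (l₁,l₂,l₃)=(2,4,6): N and (l;000)² cancel in I_A²/I_B².
A: Δ = 0!·4!·8!/13! = 1/6435; Racah Σ t=0..0: t=0:+1/8640 = 1/8640; ⇒ 3j(2 4 6; 1 -2 1)² = 14/1287, sgn -1
B: Δ = 0!·4!·8!/13! = 1/6435; Racah Σ t=0..0: t=0:+1/161280 = 1/161280; ⇒ 3j(2 4 6; 0 4 -4)² = 1/143, sgn +1
I_A²/I_B² = (14/1287)/(1/143) = 14/9

14/9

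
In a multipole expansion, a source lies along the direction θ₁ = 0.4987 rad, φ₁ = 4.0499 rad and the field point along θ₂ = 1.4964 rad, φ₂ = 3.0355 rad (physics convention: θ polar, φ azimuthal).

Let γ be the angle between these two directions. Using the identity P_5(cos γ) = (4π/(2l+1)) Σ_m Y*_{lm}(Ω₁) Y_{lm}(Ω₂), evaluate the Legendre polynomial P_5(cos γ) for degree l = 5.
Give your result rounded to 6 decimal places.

Addition theorem: P_5(cos γ) = (4π/11) Σ_m Y*_{lm}(Ω₁) Y_{lm}(Ω₂), m = −5…5:
  m=-5: (0.001975, 0.011447) × (-0.394841, -0.231590) = (0.001871, -0.004977)  (running Σ = (0.001871, -0.004977))
  m=-4: (-0.059461, -0.031841) × (0.098320, 0.044423) = (-0.004432, -0.005772)  (running Σ = (-0.002560, -0.010749))
  m=-3: (0.205633, -0.091010) × (0.309648, 0.102023) = (0.072959, -0.007202)  (running Σ = (0.070399, -0.017951))
  m=-2: (-0.108847, 0.433841) × (-0.120433, -0.025945) = (0.024365, -0.049425)  (running Σ = (0.094763, -0.067376))
  m=-1: (-0.253810, -0.325355) × (-0.293239, -0.031228) = (0.064267, 0.103333)  (running Σ = (0.159030, 0.035956))
  m=0: (-0.155455, -0.000000) × (0.127045, 0.000000) = (-0.019750, -0.000000)  (running Σ = (0.139280, 0.035956))
  m=1: (0.253810, -0.325355) × (0.293239, -0.031228) = (0.064267, -0.103333)  (running Σ = (0.203547, -0.067376))
  m=2: (-0.108847, -0.433841) × (-0.120433, 0.025945) = (0.024365, 0.049425)  (running Σ = (0.227912, -0.017951))
  m=3: (-0.205633, -0.091010) × (-0.309648, 0.102023) = (0.072959, 0.007202)  (running Σ = (0.300871, -0.010749))
  m=4: (-0.059461, 0.031841) × (0.098320, -0.044423) = (-0.004432, 0.005772)  (running Σ = (0.296439, -0.004977))
  m=5: (-0.001975, 0.011447) × (0.394841, -0.231590) = (0.001871, 0.004977)  (running Σ = (0.298310, 0.000000))
Total Σ_m = (0.298310, 0.000000). Multiply by 1.142397: (0.340789, 0.000000). P_5(cos γ) = 0.340789

0.340789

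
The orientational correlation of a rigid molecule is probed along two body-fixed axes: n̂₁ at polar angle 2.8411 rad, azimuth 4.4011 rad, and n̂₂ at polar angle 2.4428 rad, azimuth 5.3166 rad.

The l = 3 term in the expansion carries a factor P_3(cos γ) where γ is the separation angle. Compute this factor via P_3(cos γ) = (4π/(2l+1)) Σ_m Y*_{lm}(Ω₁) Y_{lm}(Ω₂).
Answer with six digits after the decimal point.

0.249960

Addition theorem: P_3(cos γ) = (4π/7) Σ_m Y*_{lm}(Ω₁) Y_{lm}(Ω₂), m = −3…3:
  term(m=-3) = -0.00111 - 0.00046j   from Y*(Ω₁)=0.00870 + 0.00643j, Y(Ω₂)=-0.10784 + 0.02660j
  term(m=-2) = -0.00712 - 0.02676j   from Y*(Ω₁)=0.06948 - 0.04987j, Y(Ω₂)=0.11479 - 0.30277j
  term(m=-1) = 0.08335 - 0.10845j   from Y*(Ω₁)=-0.10436 - 0.32435j, Y(Ω₂)=0.22806 + 0.33035j
  term(m=+0) = -0.01100 + 0.00000j   from Y*(Ω₁)=-0.55676 + 0.00000j, Y(Ω₂)=0.01975 + 0.00000j
  term(m=+1) = 0.08335 + 0.10845j   from Y*(Ω₁)=0.10436 - 0.32435j, Y(Ω₂)=-0.22806 + 0.33035j
  term(m=+2) = -0.00712 + 0.02676j   from Y*(Ω₁)=0.06948 + 0.04987j, Y(Ω₂)=0.11479 + 0.30277j
  term(m=+3) = -0.00111 + 0.00046j   from Y*(Ω₁)=-0.00870 + 0.00643j, Y(Ω₂)=0.10784 + 0.02660j
Accumulated sum 0.13924 - 0.00000j; after 4π/(2l+1) scaling, 0.24996 - 0.00000j ⇒ P_3 = 0.249960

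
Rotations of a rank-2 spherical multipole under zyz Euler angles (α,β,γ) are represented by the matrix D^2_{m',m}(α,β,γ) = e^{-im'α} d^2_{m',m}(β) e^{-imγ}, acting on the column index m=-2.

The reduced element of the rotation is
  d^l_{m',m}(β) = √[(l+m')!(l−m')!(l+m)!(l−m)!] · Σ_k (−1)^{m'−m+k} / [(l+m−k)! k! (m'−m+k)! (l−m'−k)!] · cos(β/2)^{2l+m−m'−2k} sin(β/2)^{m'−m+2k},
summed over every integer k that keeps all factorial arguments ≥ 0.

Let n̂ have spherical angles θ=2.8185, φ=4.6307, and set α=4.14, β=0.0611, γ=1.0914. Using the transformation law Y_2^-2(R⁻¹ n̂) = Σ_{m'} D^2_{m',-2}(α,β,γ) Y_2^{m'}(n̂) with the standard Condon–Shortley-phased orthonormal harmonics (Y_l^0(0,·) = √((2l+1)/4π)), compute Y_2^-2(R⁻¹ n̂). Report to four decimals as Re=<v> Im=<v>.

Re=0.0116 Im=0.0513

Need the full column D^2_{m',-2} for m'=−2..2 at α=4.1400, β=0.0611, γ=1.0914.
cos(β/2)=0.999533, sin(β/2)=0.030545
d^2_{-2,-2}: single k=0 term ⇒ +0.998135;  D = -0.506978-0.859795i
d^2_{-1,-2}: single k=0 term ⇒ -0.061005;  D = -0.060957-0.002416i
d^2_{0,-2}: single k=0 term ⇒ +0.002283;  D = -0.001312+0.001869i
d^2_{1,-2}: single k=0 term ⇒ -0.000057;  D = +0.000021+0.000053i
d^2_{2,-2}: single k=0 term ⇒ +0.000001;  D = +0.000001+0.000000i
Y_2^{m'}(θ=2.8185,φ=4.6307) and Σ D·Y over m':
  (-0.5070-0.8598i)·(-0.0384-0.0063i)  (-0.0610-0.0024i)·(+0.0190-0.2318i)  (-0.0013+0.0019i)·(+0.5354+0.0000i)  (+0.0000+0.0001i)·(-0.0190-0.2318i)  (+0.0000+0.0000i)·(-0.0384+0.0063i)
Y_2^-2(R⁻¹ n̂) = +0.011625+0.051324i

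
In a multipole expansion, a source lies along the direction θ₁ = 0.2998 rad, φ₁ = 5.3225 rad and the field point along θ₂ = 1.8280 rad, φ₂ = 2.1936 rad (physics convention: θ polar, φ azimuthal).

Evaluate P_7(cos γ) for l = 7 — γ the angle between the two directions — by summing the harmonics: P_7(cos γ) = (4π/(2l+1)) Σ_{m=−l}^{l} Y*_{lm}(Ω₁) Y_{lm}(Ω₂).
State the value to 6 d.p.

-0.273250

Addition theorem: P_7(cos γ) = (4π/15) Σ_m Y*_{lm}(Ω₁) Y_{lm}(Ω₂), m = −7…7:
  m=-7: (0.000089, -0.000042) × (-0.371294, -0.136697) = (-0.000039, 0.000003)  (running Σ = (-0.000039, 0.000003))
  m=-6: (0.001030, 0.000588) × (-0.322425, 0.218332) = (-0.000460, 0.000035)  (running Σ = (-0.000499, 0.000039))
  m=-5: (0.000814, 0.008920) × (0.001359, -0.049276) = (0.000441, -0.000028)  (running Σ = (-0.000058, 0.000011))
  m=-4: (-0.036133, 0.030506) × (-0.280563, -0.213453) = (0.016649, -0.000846)  (running Σ = (0.016591, -0.000835))
  m=-3: (-0.170490, -0.045269) × (-0.064287, 0.019718) = (0.011853, -0.000452)  (running Σ = (0.028444, -0.001287))
  m=-2: (-0.151061, -0.413097) × (0.100861, -0.299150) = (-0.138814, 0.003525)  (running Σ = (-0.110370, 0.002238))
  m=-1: (0.346528, -0.495689) × (-0.064109, -0.089270) = (-0.066465, 0.000844)  (running Σ = (-0.176836, 0.003081))
  m=0: (0.090986, -0.000000) × (0.302280, 0.000000) = (0.027503, 0.000000)  (running Σ = (-0.149332, 0.003081))
  m=1: (-0.346528, -0.495689) × (0.064109, -0.089270) = (-0.066465, -0.000844)  (running Σ = (-0.215798, 0.002238))
  m=2: (-0.151061, 0.413097) × (0.100861, 0.299150) = (-0.138814, -0.003525)  (running Σ = (-0.354612, -0.001287))
  m=3: (0.170490, -0.045269) × (0.064287, 0.019718) = (0.011853, 0.000452)  (running Σ = (-0.342759, -0.000835))
  m=4: (-0.036133, -0.030506) × (-0.280563, 0.213453) = (0.016649, 0.000846)  (running Σ = (-0.326110, 0.000011))
  m=5: (-0.000814, 0.008920) × (-0.001359, -0.049276) = (0.000441, 0.000028)  (running Σ = (-0.325669, 0.000039))
  m=6: (0.001030, -0.000588) × (-0.322425, -0.218332) = (-0.000460, -0.000035)  (running Σ = (-0.326130, 0.000003))
  m=7: (-0.000089, -0.000042) × (0.371294, -0.136697) = (-0.000039, -0.000003)  (running Σ = (-0.326168, 0.000000))
Total Σ_m = (-0.326168, 0.000000). Multiply by 0.837758: (-0.273250, 0.000000). P_7(cos γ) = -0.273250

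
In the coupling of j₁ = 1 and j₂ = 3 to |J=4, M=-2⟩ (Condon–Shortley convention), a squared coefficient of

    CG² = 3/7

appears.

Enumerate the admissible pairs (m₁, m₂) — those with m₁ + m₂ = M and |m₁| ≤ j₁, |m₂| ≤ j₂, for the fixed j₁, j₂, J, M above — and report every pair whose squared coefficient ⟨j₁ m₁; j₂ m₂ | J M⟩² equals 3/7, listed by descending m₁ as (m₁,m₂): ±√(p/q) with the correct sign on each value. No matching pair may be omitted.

Admissible pairs with m₁+m₂ = M = -2: (-1,-1), (0,-2), (1,-3)
  (m₁,m₂)=(1,-3): CG² = 1/28, CG = +√(1/28)
  (m₁,m₂)=(0,-2): CG² = 3/7, CG = +√(3/7)   ← matches the target
  (m₁,m₂)=(-1,-1): CG² = 15/28, CG = +√(15/28)
Pairs with CG² = 3/7: (0,-2): +√(3/7)

(0,-2): +√(3/7)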